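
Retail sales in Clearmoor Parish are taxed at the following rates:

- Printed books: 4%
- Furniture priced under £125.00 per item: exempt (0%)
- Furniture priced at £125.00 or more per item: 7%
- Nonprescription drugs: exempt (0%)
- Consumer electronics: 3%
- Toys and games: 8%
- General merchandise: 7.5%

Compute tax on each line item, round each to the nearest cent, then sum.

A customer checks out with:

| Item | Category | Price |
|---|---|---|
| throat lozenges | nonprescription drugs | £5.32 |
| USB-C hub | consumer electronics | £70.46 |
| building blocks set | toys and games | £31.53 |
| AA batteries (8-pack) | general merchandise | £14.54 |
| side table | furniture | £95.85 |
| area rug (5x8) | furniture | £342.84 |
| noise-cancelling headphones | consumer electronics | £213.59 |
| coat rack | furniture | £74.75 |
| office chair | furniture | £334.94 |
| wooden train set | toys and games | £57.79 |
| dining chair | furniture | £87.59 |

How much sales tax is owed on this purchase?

£64.20

Throat lozenges £5.32: nonprescription drugs → 0% → £0.00
USB-C hub £70.46: consumer electronics → 3% → £2.11
Building blocks set £31.53: toys and games → 8% → £2.52
AA batteries (8-pack) £14.54: general merchandise → 7.5% → £1.09
Side table £95.85: furniture, under £125.00 → 0% → £0.00
Area rug (5x8) £342.84: furniture, £125.00 or more → 7% → £24.00
Noise-cancelling headphones £213.59: consumer electronics → 3% → £6.41
Coat rack £74.75: furniture, under £125.00 → 0% → £0.00
Office chair £334.94: furniture, £125.00 or more → 7% → £23.45
Wooden train set £57.79: toys and games → 8% → £4.62
Dining chair £87.59: furniture, under £125.00 → 0% → £0.00
Total tax = £2.11 + £2.52 + £1.09 + £24.00 + £6.41 + £23.45 + £4.62 = £64.20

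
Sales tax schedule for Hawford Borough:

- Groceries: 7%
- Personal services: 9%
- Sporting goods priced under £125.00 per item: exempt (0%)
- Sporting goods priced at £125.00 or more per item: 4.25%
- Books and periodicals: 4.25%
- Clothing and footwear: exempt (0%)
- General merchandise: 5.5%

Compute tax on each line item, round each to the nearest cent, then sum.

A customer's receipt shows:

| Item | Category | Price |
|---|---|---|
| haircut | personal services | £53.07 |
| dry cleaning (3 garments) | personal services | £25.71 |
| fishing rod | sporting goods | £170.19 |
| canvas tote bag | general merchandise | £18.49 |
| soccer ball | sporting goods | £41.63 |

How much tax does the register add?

Haircut £53.07: personal services → 9% → £4.78
Dry cleaning (3 garments) £25.71: personal services → 9% → £2.31
Fishing rod £170.19: sporting goods, £125.00 or more → 4.25% → £7.23
Canvas tote bag £18.49: general merchandise → 5.5% → £1.02
Soccer ball £41.63: sporting goods, under £125.00 → 0% → £0.00
Total tax = £4.78 + £2.31 + £7.23 + £1.02 = £15.34

£15.34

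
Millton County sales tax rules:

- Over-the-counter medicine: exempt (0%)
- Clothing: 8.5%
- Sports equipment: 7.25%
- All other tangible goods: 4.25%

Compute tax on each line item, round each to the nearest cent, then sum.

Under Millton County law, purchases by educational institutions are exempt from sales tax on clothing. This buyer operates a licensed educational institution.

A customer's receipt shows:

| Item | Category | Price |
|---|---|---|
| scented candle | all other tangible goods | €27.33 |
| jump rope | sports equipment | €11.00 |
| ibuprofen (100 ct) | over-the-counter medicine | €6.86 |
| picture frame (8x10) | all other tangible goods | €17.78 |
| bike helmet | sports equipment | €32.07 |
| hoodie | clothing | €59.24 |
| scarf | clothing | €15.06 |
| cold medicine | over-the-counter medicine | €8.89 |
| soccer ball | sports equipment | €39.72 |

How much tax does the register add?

€7.93

Scented candle €27.33: all other tangible goods → 4.25% → €1.16
Jump rope €11.00: sports equipment → 7.25% → €0.80
Ibuprofen (100 ct) €6.86: over-the-counter medicine → 0% → €0.00
Picture frame (8x10) €17.78: all other tangible goods → 4.25% → €0.76
Bike helmet €32.07: sports equipment → 7.25% → €2.33
Hoodie €59.24: clothing, buyer-exempt → 0% → €0.00
Scarf €15.06: clothing, buyer-exempt → 0% → €0.00
Cold medicine €8.89: over-the-counter medicine → 0% → €0.00
Soccer ball €39.72: sports equipment → 7.25% → €2.88
Total tax = €1.16 + €0.80 + €0.76 + €2.33 + €2.88 = €7.93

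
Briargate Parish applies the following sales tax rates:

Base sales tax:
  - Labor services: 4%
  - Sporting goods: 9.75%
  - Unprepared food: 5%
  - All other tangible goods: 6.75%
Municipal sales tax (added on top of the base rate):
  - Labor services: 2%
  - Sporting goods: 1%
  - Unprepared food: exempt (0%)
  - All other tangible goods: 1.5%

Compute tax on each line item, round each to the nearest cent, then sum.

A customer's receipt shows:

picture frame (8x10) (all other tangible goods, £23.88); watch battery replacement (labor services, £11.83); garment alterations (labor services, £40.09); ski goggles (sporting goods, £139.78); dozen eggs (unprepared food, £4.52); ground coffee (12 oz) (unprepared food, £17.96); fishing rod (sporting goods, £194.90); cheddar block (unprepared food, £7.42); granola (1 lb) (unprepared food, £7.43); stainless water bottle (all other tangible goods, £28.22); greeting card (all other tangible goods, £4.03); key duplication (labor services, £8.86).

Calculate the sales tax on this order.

£46.13

Picture frame (8x10) £23.88: all other tangible goods → 6.75% + 1.5% municipal = 8.25% → £1.97
Watch battery replacement £11.83: labor services → 4% + 2% municipal = 6% → £0.71
Garment alterations £40.09: labor services → 4% + 2% municipal = 6% → £2.41
Ski goggles £139.78: sporting goods → 9.75% + 1% municipal = 10.75% → £15.03
Dozen eggs £4.52: unprepared food → 5% + 0% municipal = 5% → £0.23
Ground coffee (12 oz) £17.96: unprepared food → 5% + 0% municipal = 5% → £0.90
Fishing rod £194.90: sporting goods → 9.75% + 1% municipal = 10.75% → £20.95
Cheddar block £7.42: unprepared food → 5% + 0% municipal = 5% → £0.37
Granola (1 lb) £7.43: unprepared food → 5% + 0% municipal = 5% → £0.37
Stainless water bottle £28.22: all other tangible goods → 6.75% + 1.5% municipal = 8.25% → £2.33
Greeting card £4.03: all other tangible goods → 6.75% + 1.5% municipal = 8.25% → £0.33
Key duplication £8.86: labor services → 4% + 2% municipal = 6% → £0.53
Total tax = £1.97 + £0.71 + £2.41 + £15.03 + £0.23 + £0.90 + £20.95 + £0.37 + £0.37 + £2.33 + £0.33 + £0.53 = £46.13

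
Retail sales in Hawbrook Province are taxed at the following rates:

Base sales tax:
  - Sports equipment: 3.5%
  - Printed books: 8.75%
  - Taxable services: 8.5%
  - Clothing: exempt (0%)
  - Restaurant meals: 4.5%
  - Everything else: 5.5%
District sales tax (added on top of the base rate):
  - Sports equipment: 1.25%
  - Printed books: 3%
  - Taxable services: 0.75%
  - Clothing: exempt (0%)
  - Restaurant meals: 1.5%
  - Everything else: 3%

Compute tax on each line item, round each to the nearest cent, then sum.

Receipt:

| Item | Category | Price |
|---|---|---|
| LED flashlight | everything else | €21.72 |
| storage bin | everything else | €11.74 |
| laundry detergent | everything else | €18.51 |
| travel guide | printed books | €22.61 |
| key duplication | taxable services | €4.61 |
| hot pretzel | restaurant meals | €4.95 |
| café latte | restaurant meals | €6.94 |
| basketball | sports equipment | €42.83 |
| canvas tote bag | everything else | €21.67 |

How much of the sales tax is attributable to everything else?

€6.26

LED flashlight €21.72: everything else → 5.5% + 3% district = 8.5% → €1.85
Storage bin €11.74: everything else → 5.5% + 3% district = 8.5% → €1.00
Laundry detergent €18.51: everything else → 5.5% + 3% district = 8.5% → €1.57
Canvas tote bag €21.67: everything else → 5.5% + 3% district = 8.5% → €1.84
Tax on everything else = €1.85 + €1.00 + €1.57 + €1.84 = €6.26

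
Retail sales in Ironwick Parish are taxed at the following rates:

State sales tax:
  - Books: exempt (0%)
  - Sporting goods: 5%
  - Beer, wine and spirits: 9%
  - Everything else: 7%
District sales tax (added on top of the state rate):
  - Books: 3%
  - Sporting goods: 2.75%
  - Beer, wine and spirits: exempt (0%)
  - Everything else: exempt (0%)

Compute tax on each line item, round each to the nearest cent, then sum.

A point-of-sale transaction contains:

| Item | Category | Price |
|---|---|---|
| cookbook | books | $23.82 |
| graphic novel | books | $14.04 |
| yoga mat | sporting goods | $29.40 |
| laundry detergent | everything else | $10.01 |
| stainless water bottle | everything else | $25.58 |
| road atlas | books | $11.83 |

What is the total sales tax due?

$6.25

Cookbook $23.82: books → 0% + 3% district = 3% → $0.71
Graphic novel $14.04: books → 0% + 3% district = 3% → $0.42
Yoga mat $29.40: sporting goods → 5% + 2.75% district = 7.75% → $2.28
Laundry detergent $10.01: everything else → 7% + 0% district = 7% → $0.70
Stainless water bottle $25.58: everything else → 7% + 0% district = 7% → $1.79
Road atlas $11.83: books → 0% + 3% district = 3% → $0.35
Total tax = $0.71 + $0.42 + $2.28 + $0.70 + $1.79 + $0.35 = $6.25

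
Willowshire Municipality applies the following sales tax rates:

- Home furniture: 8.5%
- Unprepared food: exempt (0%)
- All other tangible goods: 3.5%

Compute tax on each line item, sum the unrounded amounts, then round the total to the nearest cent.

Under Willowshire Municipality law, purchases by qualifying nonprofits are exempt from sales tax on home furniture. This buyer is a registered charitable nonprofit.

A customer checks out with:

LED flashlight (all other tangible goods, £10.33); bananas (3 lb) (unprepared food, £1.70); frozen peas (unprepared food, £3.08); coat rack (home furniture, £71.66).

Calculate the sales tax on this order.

LED flashlight £10.33: all other tangible goods → 3.5% → £0.36155
Bananas (3 lb) £1.70: unprepared food → 0% → £0.00
Frozen peas £3.08: unprepared food → 0% → £0.00
Coat rack £71.66: home furniture, buyer-exempt → 0% → £0.00
Unrounded tax sum = £0.36155 → £0.36

£0.36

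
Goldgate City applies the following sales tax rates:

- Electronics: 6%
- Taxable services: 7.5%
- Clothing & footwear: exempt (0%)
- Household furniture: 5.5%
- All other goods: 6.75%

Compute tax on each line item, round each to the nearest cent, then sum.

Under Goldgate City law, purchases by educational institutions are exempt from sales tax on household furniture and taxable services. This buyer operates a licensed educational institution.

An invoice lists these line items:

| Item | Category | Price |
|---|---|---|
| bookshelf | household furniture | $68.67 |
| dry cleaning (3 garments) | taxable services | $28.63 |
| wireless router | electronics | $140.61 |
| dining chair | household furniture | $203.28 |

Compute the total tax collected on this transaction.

Bookshelf $68.67: household furniture, buyer-exempt → 0% → $0.00
Dry cleaning (3 garments) $28.63: taxable services, buyer-exempt → 0% → $0.00
Wireless router $140.61: electronics → 6% → $8.44
Dining chair $203.28: household furniture, buyer-exempt → 0% → $0.00
Total tax = $8.44

$8.44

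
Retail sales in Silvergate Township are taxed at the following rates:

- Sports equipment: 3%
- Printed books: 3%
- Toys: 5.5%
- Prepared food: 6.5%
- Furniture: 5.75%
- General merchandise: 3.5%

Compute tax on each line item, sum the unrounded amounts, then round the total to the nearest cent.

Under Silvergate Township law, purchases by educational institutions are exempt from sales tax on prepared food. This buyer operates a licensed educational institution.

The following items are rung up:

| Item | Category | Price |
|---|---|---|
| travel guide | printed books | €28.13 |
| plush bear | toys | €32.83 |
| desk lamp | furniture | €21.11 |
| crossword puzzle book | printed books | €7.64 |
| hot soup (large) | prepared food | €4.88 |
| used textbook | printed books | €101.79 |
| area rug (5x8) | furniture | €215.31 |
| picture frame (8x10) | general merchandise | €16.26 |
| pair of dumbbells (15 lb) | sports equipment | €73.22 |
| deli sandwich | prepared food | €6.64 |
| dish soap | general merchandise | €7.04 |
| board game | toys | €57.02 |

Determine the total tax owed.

Travel guide €28.13: printed books → 3% → €0.8439
Plush bear €32.83: toys → 5.5% → €1.80565
Desk lamp €21.11: furniture → 5.75% → €1.213825
Crossword puzzle book €7.64: printed books → 3% → €0.2292
Hot soup (large) €4.88: prepared food, buyer-exempt → 0% → €0.00
Used textbook €101.79: printed books → 3% → €3.0537
Area rug (5x8) €215.31: furniture → 5.75% → €12.380325
Picture frame (8x10) €16.26: general merchandise → 3.5% → €0.5691
Pair of dumbbells (15 lb) €73.22: sports equipment → 3% → €2.1966
Deli sandwich €6.64: prepared food, buyer-exempt → 0% → €0.00
Dish soap €7.04: general merchandise → 3.5% → €0.2464
Board game €57.02: toys → 5.5% → €3.1361
Unrounded tax sum = €25.6748 → €25.67

€25.67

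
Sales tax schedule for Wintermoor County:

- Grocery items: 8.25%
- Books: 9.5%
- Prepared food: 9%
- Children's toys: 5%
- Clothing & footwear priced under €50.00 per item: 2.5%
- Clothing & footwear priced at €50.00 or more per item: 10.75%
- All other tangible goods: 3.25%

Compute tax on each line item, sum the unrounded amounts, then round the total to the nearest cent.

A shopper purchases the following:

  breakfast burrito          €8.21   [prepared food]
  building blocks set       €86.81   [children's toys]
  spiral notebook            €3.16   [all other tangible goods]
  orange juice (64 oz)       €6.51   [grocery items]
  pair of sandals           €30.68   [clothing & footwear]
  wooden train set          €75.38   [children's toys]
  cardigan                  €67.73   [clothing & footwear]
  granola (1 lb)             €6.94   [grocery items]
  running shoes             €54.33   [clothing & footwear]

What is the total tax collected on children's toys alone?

€8.11

Building blocks set €86.81: children's toys → 5% → €4.3405
Wooden train set €75.38: children's toys → 5% → €3.769
Tax on children's toys: unrounded sum = €8.1095 → €8.11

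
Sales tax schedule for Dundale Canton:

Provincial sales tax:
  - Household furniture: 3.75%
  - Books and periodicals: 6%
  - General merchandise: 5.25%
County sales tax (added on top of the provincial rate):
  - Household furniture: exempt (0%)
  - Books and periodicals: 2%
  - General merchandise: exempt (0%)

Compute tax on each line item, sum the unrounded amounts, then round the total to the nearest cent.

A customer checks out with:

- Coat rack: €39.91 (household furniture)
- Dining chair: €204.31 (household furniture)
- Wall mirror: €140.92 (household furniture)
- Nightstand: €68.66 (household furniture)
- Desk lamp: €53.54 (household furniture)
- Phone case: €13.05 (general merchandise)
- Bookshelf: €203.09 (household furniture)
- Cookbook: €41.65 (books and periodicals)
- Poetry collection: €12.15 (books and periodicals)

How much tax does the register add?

Coat rack €39.91: household furniture → 3.75% + 0% county = 3.75% → €1.496625
Dining chair €204.31: household furniture → 3.75% + 0% county = 3.75% → €7.661625
Wall mirror €140.92: household furniture → 3.75% + 0% county = 3.75% → €5.2845
Nightstand €68.66: household furniture → 3.75% + 0% county = 3.75% → €2.57475
Desk lamp €53.54: household furniture → 3.75% + 0% county = 3.75% → €2.00775
Phone case €13.05: general merchandise → 5.25% + 0% county = 5.25% → €0.685125
Bookshelf €203.09: household furniture → 3.75% + 0% county = 3.75% → €7.615875
Cookbook €41.65: books and periodicals → 6% + 2% county = 8% → €3.332
Poetry collection €12.15: books and periodicals → 6% + 2% county = 8% → €0.972
Unrounded tax sum = €31.63025 → €31.63

€31.63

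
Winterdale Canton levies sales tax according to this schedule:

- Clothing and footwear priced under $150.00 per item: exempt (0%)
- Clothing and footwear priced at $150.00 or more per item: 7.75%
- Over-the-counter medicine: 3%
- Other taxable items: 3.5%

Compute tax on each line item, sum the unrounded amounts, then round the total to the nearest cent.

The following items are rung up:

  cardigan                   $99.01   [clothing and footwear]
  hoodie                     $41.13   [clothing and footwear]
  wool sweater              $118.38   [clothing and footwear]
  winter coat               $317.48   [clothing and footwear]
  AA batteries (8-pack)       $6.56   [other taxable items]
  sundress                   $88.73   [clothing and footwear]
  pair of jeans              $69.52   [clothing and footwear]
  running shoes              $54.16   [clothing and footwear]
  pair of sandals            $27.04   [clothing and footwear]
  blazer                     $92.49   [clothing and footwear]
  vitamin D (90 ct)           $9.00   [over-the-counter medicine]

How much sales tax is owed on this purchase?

Cardigan $99.01: clothing and footwear, under $150.00 → 0% → $0.00
Hoodie $41.13: clothing and footwear, under $150.00 → 0% → $0.00
Wool sweater $118.38: clothing and footwear, under $150.00 → 0% → $0.00
Winter coat $317.48: clothing and footwear, $150.00 or more → 7.75% → $24.6047
AA batteries (8-pack) $6.56: other taxable items → 3.5% → $0.2296
Sundress $88.73: clothing and footwear, under $150.00 → 0% → $0.00
Pair of jeans $69.52: clothing and footwear, under $150.00 → 0% → $0.00
Running shoes $54.16: clothing and footwear, under $150.00 → 0% → $0.00
Pair of sandals $27.04: clothing and footwear, under $150.00 → 0% → $0.00
Blazer $92.49: clothing and footwear, under $150.00 → 0% → $0.00
Vitamin D (90 ct) $9.00: over-the-counter medicine → 3% → $0.27
Unrounded tax sum = $25.1043 → $25.10

$25.10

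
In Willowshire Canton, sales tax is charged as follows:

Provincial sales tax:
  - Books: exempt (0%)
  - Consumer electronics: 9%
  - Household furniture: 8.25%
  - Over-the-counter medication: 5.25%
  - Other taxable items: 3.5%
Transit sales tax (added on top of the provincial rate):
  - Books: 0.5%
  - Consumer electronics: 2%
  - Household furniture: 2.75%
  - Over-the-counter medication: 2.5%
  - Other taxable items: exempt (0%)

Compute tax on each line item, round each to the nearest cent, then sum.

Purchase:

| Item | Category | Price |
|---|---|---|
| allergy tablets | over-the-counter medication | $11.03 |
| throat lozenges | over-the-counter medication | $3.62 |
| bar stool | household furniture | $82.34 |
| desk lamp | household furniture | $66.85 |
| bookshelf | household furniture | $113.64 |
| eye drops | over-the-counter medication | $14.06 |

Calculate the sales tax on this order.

$31.13

Allergy tablets $11.03: over-the-counter medication → 5.25% + 2.5% transit = 7.75% → $0.85
Throat lozenges $3.62: over-the-counter medication → 5.25% + 2.5% transit = 7.75% → $0.28
Bar stool $82.34: household furniture → 8.25% + 2.75% transit = 11% → $9.06
Desk lamp $66.85: household furniture → 8.25% + 2.75% transit = 11% → $7.35
Bookshelf $113.64: household furniture → 8.25% + 2.75% transit = 11% → $12.50
Eye drops $14.06: over-the-counter medication → 5.25% + 2.5% transit = 7.75% → $1.09
Total tax = $0.85 + $0.28 + $9.06 + $7.35 + $12.50 + $1.09 = $31.13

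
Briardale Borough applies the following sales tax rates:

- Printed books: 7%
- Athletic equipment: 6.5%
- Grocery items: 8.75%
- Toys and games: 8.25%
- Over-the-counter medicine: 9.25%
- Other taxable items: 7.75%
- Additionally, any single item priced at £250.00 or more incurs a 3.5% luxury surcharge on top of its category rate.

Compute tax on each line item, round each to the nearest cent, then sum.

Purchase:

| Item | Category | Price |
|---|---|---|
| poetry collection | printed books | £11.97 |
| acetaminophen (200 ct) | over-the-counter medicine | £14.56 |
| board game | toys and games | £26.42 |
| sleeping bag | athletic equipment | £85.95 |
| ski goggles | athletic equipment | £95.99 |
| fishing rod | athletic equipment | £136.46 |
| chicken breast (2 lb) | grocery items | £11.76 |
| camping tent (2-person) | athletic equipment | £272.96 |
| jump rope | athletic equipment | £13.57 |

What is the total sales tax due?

£54.28

Poetry collection £11.97: printed books → 7% → £0.84
Acetaminophen (200 ct) £14.56: over-the-counter medicine → 9.25% → £1.35
Board game £26.42: toys and games → 8.25% → £2.18
Sleeping bag £85.95: athletic equipment → 6.5% → £5.59
Ski goggles £95.99: athletic equipment → 6.5% → £6.24
Fishing rod £136.46: athletic equipment → 6.5% → £8.87
Chicken breast (2 lb) £11.76: grocery items → 8.75% → £1.03
Camping tent (2-person) £272.96: athletic equipment → 6.5% + 3.5% surcharge = 10% → £27.30
Jump rope £13.57: athletic equipment → 6.5% → £0.88
Total tax = £0.84 + £1.35 + £2.18 + £5.59 + £6.24 + £8.87 + £1.03 + £27.30 + £0.88 = £54.28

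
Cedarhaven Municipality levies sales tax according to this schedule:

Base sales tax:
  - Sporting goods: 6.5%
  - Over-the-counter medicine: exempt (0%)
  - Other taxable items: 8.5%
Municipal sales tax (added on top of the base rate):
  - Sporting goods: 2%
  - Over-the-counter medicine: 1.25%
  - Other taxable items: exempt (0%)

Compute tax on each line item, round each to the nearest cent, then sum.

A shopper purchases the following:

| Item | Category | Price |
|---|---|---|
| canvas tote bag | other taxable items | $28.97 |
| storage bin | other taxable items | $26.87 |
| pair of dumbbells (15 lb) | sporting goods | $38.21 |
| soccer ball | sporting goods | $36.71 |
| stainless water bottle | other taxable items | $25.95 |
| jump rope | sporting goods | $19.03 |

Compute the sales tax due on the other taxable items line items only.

Canvas tote bag $28.97: other taxable items → 8.5% + 0% municipal = 8.5% → $2.46
Storage bin $26.87: other taxable items → 8.5% + 0% municipal = 8.5% → $2.28
Stainless water bottle $25.95: other taxable items → 8.5% + 0% municipal = 8.5% → $2.21
Tax on other taxable items = $2.46 + $2.28 + $2.21 = $6.95

$6.95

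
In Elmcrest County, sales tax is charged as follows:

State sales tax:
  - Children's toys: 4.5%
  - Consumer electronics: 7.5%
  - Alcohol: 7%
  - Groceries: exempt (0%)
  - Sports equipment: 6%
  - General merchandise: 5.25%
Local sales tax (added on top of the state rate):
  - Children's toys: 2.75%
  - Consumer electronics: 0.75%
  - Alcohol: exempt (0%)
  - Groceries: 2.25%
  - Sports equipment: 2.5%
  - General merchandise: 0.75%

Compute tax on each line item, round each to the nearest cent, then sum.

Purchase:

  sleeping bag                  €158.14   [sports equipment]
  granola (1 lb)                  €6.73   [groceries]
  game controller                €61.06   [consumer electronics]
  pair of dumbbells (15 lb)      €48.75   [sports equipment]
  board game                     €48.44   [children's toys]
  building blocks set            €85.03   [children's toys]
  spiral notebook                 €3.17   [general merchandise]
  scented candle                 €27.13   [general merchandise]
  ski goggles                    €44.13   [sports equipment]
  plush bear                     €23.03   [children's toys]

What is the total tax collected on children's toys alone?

€11.34

Board game €48.44: children's toys → 4.5% + 2.75% local = 7.25% → €3.51
Building blocks set €85.03: children's toys → 4.5% + 2.75% local = 7.25% → €6.16
Plush bear €23.03: children's toys → 4.5% + 2.75% local = 7.25% → €1.67
Tax on children's toys = €3.51 + €6.16 + €1.67 = €11.34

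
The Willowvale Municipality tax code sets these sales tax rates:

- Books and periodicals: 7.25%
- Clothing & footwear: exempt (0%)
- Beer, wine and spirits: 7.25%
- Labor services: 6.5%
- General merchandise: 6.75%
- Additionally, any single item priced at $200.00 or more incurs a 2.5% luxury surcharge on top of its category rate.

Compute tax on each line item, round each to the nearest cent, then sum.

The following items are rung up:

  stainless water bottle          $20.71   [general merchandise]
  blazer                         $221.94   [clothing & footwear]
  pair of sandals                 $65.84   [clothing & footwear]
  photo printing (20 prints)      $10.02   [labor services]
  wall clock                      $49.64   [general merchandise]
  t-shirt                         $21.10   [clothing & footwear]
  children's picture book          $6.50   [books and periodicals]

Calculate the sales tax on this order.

$11.42

Stainless water bottle $20.71: general merchandise → 6.75% → $1.40
Blazer $221.94: clothing & footwear → 0% + 2.5% surcharge = 2.5% → $5.55
Pair of sandals $65.84: clothing & footwear → 0% → $0.00
Photo printing (20 prints) $10.02: labor services → 6.5% → $0.65
Wall clock $49.64: general merchandise → 6.75% → $3.35
T-shirt $21.10: clothing & footwear → 0% → $0.00
Children's picture book $6.50: books and periodicals → 7.25% → $0.47
Total tax = $1.40 + $5.55 + $0.65 + $3.35 + $0.47 = $11.42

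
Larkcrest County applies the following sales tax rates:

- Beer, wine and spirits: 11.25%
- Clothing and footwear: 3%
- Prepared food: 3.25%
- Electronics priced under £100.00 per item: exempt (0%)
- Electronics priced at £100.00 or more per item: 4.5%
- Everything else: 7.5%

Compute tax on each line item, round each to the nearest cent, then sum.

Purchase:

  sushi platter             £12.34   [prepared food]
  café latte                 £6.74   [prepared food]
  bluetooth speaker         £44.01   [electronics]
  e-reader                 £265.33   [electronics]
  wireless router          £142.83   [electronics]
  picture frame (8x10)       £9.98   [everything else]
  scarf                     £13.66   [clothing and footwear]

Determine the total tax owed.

£20.15

Sushi platter £12.34: prepared food → 3.25% → £0.40
Café latte £6.74: prepared food → 3.25% → £0.22
Bluetooth speaker £44.01: electronics, under £100.00 → 0% → £0.00
E-reader £265.33: electronics, £100.00 or more → 4.5% → £11.94
Wireless router £142.83: electronics, £100.00 or more → 4.5% → £6.43
Picture frame (8x10) £9.98: everything else → 7.5% → £0.75
Scarf £13.66: clothing and footwear → 3% → £0.41
Total tax = £0.40 + £0.22 + £11.94 + £6.43 + £0.75 + £0.41 = £20.15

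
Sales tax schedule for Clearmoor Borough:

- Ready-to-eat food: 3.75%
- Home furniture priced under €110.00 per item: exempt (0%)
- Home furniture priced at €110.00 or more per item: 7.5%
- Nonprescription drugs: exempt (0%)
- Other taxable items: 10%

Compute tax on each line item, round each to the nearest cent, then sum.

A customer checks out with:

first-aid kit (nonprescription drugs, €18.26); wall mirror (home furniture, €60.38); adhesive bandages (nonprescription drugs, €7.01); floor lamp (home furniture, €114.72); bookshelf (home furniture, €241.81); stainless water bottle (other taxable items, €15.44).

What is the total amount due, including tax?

€485.90

First-aid kit €18.26: nonprescription drugs → 0% → €0.00
Wall mirror €60.38: home furniture, under €110.00 → 0% → €0.00
Adhesive bandages €7.01: nonprescription drugs → 0% → €0.00
Floor lamp €114.72: home furniture, €110.00 or more → 7.5% → €8.60
Bookshelf €241.81: home furniture, €110.00 or more → 7.5% → €18.14
Stainless water bottle €15.44: other taxable items → 10% → €1.54
Subtotal = €457.62; tax = €28.28; total due = €485.90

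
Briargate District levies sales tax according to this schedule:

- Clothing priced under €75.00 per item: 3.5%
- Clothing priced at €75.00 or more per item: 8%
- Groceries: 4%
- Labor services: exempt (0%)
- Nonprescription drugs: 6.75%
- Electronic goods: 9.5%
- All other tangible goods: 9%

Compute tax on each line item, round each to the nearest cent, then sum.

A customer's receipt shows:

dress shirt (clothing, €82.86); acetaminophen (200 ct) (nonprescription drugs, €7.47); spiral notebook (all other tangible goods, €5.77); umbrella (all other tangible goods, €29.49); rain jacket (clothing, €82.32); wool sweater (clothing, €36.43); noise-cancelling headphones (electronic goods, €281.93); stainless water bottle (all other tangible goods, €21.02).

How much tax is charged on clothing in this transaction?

Dress shirt €82.86: clothing, €75.00 or more → 8% → €6.63
Rain jacket €82.32: clothing, €75.00 or more → 8% → €6.59
Wool sweater €36.43: clothing, under €75.00 → 3.5% → €1.28
Tax on clothing = €6.63 + €6.59 + €1.28 = €14.50

€14.50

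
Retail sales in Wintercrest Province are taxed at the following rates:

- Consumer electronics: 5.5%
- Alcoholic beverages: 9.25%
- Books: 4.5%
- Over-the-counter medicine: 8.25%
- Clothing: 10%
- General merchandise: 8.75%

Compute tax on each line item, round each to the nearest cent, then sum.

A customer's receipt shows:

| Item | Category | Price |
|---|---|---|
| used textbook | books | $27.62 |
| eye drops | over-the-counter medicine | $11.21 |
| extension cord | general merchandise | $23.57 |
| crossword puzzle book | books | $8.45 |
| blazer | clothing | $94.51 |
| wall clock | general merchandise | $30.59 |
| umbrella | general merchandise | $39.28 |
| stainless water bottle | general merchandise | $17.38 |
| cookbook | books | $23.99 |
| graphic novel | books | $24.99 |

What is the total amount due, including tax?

Used textbook $27.62: books → 4.5% → $1.24
Eye drops $11.21: over-the-counter medicine → 8.25% → $0.92
Extension cord $23.57: general merchandise → 8.75% → $2.06
Crossword puzzle book $8.45: books → 4.5% → $0.38
Blazer $94.51: clothing → 10% → $9.45
Wall clock $30.59: general merchandise → 8.75% → $2.68
Umbrella $39.28: general merchandise → 8.75% → $3.44
Stainless water bottle $17.38: general merchandise → 8.75% → $1.52
Cookbook $23.99: books → 4.5% → $1.08
Graphic novel $24.99: books → 4.5% → $1.12
Subtotal = $301.59; tax = $23.89; total due = $325.48

$325.48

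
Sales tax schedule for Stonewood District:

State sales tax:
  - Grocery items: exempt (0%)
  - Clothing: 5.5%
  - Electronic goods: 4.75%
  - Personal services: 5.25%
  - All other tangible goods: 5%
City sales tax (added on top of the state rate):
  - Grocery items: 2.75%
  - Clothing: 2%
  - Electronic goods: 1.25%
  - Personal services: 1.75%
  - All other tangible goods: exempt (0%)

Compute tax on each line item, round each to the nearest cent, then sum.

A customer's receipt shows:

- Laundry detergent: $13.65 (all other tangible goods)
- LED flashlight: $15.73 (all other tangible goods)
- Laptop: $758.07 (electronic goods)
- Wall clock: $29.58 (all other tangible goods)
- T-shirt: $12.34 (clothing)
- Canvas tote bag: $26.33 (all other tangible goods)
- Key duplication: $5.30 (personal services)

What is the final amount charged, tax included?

Laundry detergent $13.65: all other tangible goods → 5% + 0% city = 5% → $0.68
LED flashlight $15.73: all other tangible goods → 5% + 0% city = 5% → $0.79
Laptop $758.07: electronic goods → 4.75% + 1.25% city = 6% → $45.48
Wall clock $29.58: all other tangible goods → 5% + 0% city = 5% → $1.48
T-shirt $12.34: clothing → 5.5% + 2% city = 7.5% → $0.93
Canvas tote bag $26.33: all other tangible goods → 5% + 0% city = 5% → $1.32
Key duplication $5.30: personal services → 5.25% + 1.75% city = 7% → $0.37
Subtotal = $861.00; tax = $51.05; total due = $912.05

$912.05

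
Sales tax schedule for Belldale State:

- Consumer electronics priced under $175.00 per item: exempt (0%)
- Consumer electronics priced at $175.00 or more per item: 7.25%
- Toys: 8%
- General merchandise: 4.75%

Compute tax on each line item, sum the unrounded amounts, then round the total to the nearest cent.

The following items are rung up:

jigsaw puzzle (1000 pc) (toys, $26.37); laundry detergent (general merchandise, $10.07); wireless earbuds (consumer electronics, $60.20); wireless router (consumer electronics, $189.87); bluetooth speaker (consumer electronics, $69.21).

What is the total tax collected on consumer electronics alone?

$13.77

Wireless earbuds $60.20: consumer electronics, under $175.00 → 0% → $0.00
Wireless router $189.87: consumer electronics, $175.00 or more → 7.25% → $13.765575
Bluetooth speaker $69.21: consumer electronics, under $175.00 → 0% → $0.00
Tax on consumer electronics: unrounded sum = $13.765575 → $13.77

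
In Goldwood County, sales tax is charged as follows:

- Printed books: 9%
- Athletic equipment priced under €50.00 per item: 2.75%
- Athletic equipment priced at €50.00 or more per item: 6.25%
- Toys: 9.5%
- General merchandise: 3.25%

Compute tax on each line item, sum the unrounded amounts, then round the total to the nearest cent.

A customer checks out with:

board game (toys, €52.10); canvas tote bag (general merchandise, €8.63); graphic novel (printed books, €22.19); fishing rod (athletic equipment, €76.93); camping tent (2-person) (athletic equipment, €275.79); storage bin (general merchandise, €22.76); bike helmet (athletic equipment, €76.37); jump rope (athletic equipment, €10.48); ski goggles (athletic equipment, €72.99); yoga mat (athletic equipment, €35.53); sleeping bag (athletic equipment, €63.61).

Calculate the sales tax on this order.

€44.59

Board game €52.10: toys → 9.5% → €4.9495
Canvas tote bag €8.63: general merchandise → 3.25% → €0.280475
Graphic novel €22.19: printed books → 9% → €1.9971
Fishing rod €76.93: athletic equipment, €50.00 or more → 6.25% → €4.808125
Camping tent (2-person) €275.79: athletic equipment, €50.00 or more → 6.25% → €17.236875
Storage bin €22.76: general merchandise → 3.25% → €0.7397
Bike helmet €76.37: athletic equipment, €50.00 or more → 6.25% → €4.773125
Jump rope €10.48: athletic equipment, under €50.00 → 2.75% → €0.2882
Ski goggles €72.99: athletic equipment, €50.00 or more → 6.25% → €4.561875
Yoga mat €35.53: athletic equipment, under €50.00 → 2.75% → €0.977075
Sleeping bag €63.61: athletic equipment, €50.00 or more → 6.25% → €3.975625
Unrounded tax sum = €44.587675 → €44.59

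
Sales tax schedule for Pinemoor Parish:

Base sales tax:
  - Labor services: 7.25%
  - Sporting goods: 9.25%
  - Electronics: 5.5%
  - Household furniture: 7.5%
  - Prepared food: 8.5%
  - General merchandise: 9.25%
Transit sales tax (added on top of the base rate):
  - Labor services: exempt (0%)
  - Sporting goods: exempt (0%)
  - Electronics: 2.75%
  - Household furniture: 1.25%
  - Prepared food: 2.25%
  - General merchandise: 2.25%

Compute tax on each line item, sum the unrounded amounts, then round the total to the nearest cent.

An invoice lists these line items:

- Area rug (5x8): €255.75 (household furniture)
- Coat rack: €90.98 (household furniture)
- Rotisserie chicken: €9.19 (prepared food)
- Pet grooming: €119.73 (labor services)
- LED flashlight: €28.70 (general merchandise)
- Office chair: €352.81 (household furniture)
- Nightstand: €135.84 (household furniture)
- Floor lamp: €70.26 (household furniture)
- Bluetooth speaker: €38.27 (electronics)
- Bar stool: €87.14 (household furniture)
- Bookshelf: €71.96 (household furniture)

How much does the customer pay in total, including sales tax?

Area rug (5x8) €255.75: household furniture → 7.5% + 1.25% transit = 8.75% → €22.378125
Coat rack €90.98: household furniture → 7.5% + 1.25% transit = 8.75% → €7.96075
Rotisserie chicken €9.19: prepared food → 8.5% + 2.25% transit = 10.75% → €0.987925
Pet grooming €119.73: labor services → 7.25% + 0% transit = 7.25% → €8.680425
LED flashlight €28.70: general merchandise → 9.25% + 2.25% transit = 11.5% → €3.3005
Office chair €352.81: household furniture → 7.5% + 1.25% transit = 8.75% → €30.870875
Nightstand €135.84: household furniture → 7.5% + 1.25% transit = 8.75% → €11.886
Floor lamp €70.26: household furniture → 7.5% + 1.25% transit = 8.75% → €6.14775
Bluetooth speaker €38.27: electronics → 5.5% + 2.75% transit = 8.25% → €3.157275
Bar stool €87.14: household furniture → 7.5% + 1.25% transit = 8.75% → €7.62475
Bookshelf €71.96: household furniture → 7.5% + 1.25% transit = 8.75% → €6.2965
Subtotal = €1260.63; unrounded tax = €109.290875 → €109.29; total due = €1369.92

€1369.92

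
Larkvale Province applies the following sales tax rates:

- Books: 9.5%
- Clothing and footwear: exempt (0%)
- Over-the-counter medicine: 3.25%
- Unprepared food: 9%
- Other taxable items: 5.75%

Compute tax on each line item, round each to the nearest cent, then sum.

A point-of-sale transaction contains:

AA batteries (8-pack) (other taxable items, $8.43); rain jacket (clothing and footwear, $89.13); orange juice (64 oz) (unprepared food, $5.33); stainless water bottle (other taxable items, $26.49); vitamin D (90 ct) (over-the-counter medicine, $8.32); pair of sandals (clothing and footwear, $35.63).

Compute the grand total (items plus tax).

$176.08

AA batteries (8-pack) $8.43: other taxable items → 5.75% → $0.48
Rain jacket $89.13: clothing and footwear → 0% → $0.00
Orange juice (64 oz) $5.33: unprepared food → 9% → $0.48
Stainless water bottle $26.49: other taxable items → 5.75% → $1.52
Vitamin D (90 ct) $8.32: over-the-counter medicine → 3.25% → $0.27
Pair of sandals $35.63: clothing and footwear → 0% → $0.00
Subtotal = $173.33; tax = $2.75; total due = $176.08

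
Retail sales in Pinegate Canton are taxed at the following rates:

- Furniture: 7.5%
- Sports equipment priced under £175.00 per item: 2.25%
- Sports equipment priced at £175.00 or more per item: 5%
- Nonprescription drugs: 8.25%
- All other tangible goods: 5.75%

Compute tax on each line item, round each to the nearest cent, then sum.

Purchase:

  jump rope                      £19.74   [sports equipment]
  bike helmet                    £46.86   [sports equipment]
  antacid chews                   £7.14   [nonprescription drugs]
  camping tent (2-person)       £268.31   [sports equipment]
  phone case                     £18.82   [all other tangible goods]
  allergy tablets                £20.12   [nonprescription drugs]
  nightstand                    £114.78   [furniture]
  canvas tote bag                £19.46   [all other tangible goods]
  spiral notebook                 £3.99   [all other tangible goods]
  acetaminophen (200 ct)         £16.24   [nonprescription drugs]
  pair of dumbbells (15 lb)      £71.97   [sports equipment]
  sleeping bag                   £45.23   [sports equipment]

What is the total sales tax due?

Jump rope £19.74: sports equipment, under £175.00 → 2.25% → £0.44
Bike helmet £46.86: sports equipment, under £175.00 → 2.25% → £1.05
Antacid chews £7.14: nonprescription drugs → 8.25% → £0.59
Camping tent (2-person) £268.31: sports equipment, £175.00 or more → 5% → £13.42
Phone case £18.82: all other tangible goods → 5.75% → £1.08
Allergy tablets £20.12: nonprescription drugs → 8.25% → £1.66
Nightstand £114.78: furniture → 7.5% → £8.61
Canvas tote bag £19.46: all other tangible goods → 5.75% → £1.12
Spiral notebook £3.99: all other tangible goods → 5.75% → £0.23
Acetaminophen (200 ct) £16.24: nonprescription drugs → 8.25% → £1.34
Pair of dumbbells (15 lb) £71.97: sports equipment, under £175.00 → 2.25% → £1.62
Sleeping bag £45.23: sports equipment, under £175.00 → 2.25% → £1.02
Total tax = £0.44 + £1.05 + £0.59 + £13.42 + £1.08 + £1.66 + £8.61 + £1.12 + £0.23 + £1.34 + £1.62 + £1.02 = £32.18

£32.18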